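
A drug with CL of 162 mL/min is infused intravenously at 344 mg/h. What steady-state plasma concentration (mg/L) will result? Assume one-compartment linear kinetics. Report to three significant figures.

CL = 162 mL/min × 60/1000 = 9.720 L/h
Css = rate / CL = 344 / 9.720 = 35.39 mg/L

35.4 mg/L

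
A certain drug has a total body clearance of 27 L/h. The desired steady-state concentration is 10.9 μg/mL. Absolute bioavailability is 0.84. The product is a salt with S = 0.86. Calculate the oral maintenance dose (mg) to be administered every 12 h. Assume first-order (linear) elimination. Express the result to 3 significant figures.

At steady state, dose per interval replaces the amount cleared in that interval: F·S·D/τ = CL·Css.
D = CL × Css × τ / F / S = 27.00 × 10.9 × 12 / 0.84 / 0.86 = 4889 mg

4890 mg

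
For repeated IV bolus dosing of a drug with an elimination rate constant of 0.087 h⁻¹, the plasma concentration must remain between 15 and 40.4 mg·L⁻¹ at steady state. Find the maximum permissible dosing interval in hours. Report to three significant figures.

Between IV bolus doses, concentration decays as C = C₀·e^(−kτ), so C_peak/C_trough = e^(kτ).
τ_max = ln(C_peak/C_trough) / k = ln(40.4/15) / 0.08700 = 0.9908 / 0.08700 = 11.39 h

11.4 h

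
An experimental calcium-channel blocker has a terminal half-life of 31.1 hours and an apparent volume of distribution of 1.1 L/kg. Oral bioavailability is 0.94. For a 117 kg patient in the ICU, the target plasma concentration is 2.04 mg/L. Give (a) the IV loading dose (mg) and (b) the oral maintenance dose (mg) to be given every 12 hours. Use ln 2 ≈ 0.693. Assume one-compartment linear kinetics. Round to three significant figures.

(a) 263 mg; (b) 74.7 mg

Vd = 1.1 L/kg × 117 kg = 128.7 L
LD = Vd × C = 128.7 × 2.04 = 262.5 mg
CL = 0.693 × Vd / t½ = 0.693 × 128.7 / 31.1 = 2.868 L/h
D = CL × Css × τ / F = 2.868 × 2.04 × 12 / 0.94 = 74.69 mg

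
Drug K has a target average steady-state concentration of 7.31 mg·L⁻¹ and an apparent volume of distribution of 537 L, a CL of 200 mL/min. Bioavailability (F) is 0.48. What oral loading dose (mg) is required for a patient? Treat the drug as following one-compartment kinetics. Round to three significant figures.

LD = Vd × C / F = 537.0 × 7.310 / 0.48 = 8178 mg

8180 mg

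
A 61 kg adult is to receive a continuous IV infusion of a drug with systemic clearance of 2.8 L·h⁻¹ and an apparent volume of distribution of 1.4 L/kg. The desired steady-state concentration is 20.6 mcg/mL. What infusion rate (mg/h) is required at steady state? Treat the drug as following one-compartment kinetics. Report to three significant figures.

57.7 mg/h

R₀ = 2.800 × 20.6 = 57.68 mg/h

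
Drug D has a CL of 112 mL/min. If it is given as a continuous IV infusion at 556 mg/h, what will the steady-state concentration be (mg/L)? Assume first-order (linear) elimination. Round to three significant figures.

CL = 112 mL/min = 112 × 0.06 = 6.720 L/h
Css = rate / CL = 556 / 6.720 = 82.74 mg/L

82.7 mg/L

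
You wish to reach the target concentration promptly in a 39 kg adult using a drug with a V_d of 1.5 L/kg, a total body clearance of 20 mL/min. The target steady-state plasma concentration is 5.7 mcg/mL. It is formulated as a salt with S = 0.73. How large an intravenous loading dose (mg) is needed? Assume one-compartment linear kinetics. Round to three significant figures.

457 mg

Total Vd = 1.5 × 39 = 58.50 L
LD = Vd × C / S = 58.50 × 5.700 / 0.73 = 456.8 mg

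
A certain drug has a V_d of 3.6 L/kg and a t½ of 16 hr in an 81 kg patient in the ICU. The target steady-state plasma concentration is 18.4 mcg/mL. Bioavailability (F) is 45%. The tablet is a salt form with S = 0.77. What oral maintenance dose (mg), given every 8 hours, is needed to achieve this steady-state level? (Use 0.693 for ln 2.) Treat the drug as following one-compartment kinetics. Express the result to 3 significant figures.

Vd = 3.6 L/kg × 81 kg = 291.6 L
k = 0.693/16 = 0.04331 h⁻¹, so CL = k·Vd = 0.04331 × 291.6 = 12.63 L/h
D = CL × Css × τ / F / S = 12.63 × 18.4 × 8 / 0.45 / 0.77 = 5365 mg

5370 mg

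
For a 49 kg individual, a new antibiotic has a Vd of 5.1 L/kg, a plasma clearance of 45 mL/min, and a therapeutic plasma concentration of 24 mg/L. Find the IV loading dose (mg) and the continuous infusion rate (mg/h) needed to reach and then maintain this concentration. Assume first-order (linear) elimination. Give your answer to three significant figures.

(a) 6000 mg; (b) 64.8 mg/h

Vd = 5.1 L/kg × 49 kg = 249.9 L
Loading: fill Vd to C_target → 249.9 L × 24 mg/L = 5998 mg
Convert clearance: 45 mL/min × 60 min/h ÷ 1000 mL/L = 2.700 L/h
Infusion rate = 2.700 L/h × 24 mg/L = 64.80 mg/h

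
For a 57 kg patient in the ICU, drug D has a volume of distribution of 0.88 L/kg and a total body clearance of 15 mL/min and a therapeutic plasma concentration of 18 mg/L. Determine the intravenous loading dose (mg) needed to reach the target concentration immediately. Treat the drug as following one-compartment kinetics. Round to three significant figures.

903 mg

Vd(total) = 57 kg × 0.88 L/kg = 50.16 L
LD = Vd × C = 50.16 × 18.00 = 902.9 mg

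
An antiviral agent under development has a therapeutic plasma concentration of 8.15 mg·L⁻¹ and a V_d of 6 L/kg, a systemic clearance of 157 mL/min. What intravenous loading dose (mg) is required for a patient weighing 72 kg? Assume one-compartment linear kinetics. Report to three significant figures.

3520 mg

Total Vd = 6 × 72 = 432.0 L
LD = Vd × C = 432.0 × 8.150 = 3521 mg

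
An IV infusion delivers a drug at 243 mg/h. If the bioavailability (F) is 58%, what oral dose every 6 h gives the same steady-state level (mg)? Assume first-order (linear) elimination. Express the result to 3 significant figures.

2510 mg

To maintain the same Css, the systemic dosing rate must be unchanged: F·D/τ = infusion rate.
D = rate × τ / F = 243 × 6 / 0.58 = 2514 mg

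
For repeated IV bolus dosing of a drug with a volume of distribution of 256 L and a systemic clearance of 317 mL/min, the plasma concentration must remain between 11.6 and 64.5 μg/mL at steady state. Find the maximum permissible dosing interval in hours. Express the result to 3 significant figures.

Convert clearance: 317 mL/min × 60 min/h ÷ 1000 mL/L = 19.02 L/h
k = CL / Vd = 19.02 / 256.0 = 0.07430 h⁻¹
Between IV bolus doses, concentration decays as C = C₀·e^(−kτ), so C_peak/C_trough = e^(kτ).
τ_max = ln(C_peak/C_trough) / k = ln(64.5/11.6) / 0.07430 = 1.716 / 0.07430 = 23.10 h

23.1 h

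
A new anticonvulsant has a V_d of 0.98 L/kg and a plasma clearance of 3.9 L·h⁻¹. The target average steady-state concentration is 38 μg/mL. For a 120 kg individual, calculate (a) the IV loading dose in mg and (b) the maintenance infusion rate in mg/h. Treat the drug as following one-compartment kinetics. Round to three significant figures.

(a) 4470 mg; (b) 148 mg/h

Vd = 0.98 L/kg × 120 kg = 117.6 L
Loading: fill Vd to C_target → 117.6 L × 38 mg/L = 4469 mg
Maintenance: replace elimination → rate = CL × Css = 3.900 × 38 = 148.2 mg/h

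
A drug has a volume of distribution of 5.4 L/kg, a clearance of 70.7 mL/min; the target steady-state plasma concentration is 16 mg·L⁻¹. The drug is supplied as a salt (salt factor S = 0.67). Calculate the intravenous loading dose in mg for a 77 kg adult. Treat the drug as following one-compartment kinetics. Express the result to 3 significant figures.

Vd(total) = 77 kg × 5.4 L/kg = 415.8 L
LD = Vd × C / S = 415.8 × 16.00 / 0.67 = 9930 mg

9930 mg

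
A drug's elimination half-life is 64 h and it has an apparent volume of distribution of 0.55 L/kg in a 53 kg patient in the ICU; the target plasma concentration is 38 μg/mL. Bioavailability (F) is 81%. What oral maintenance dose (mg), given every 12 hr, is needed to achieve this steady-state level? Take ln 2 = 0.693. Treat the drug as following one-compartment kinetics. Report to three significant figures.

Vd(total) = 53 kg × 0.55 L/kg = 29.15 L
CL = ln 2 · Vd / t½ = 0.693 × 29.15 / 64 = 0.3156 L/h
D = CL × Css × τ / F = 0.3156 × 38 × 12 / 0.81 = 177.7 mg

178 mg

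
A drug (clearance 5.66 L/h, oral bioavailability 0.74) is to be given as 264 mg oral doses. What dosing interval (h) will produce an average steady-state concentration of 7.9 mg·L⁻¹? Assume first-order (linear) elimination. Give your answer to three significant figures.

F·D/τ = CL·Css → τ = F·D / (CL·Css).
τ = 0.74 × 264 / (5.66 × 7.9) = 4.369 h

4.37 h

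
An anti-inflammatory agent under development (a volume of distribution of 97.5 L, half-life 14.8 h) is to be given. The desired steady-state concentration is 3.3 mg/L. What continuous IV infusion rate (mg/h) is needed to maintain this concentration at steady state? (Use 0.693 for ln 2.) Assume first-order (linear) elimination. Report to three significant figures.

CL = 0.693 × Vd / t½ = 0.693 × 97.50 / 14.8 = 4.565 L/h
Infusion rate = CL × Css = 4.565 × 3.3 = 15.06 mg/h

15.1 mg/h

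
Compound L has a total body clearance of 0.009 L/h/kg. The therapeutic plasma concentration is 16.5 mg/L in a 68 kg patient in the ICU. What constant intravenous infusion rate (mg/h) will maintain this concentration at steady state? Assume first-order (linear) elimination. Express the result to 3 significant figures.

CL = 0.009 L/h/kg × 68 kg = 0.6120 L/h
At steady state, infusion rate equals elimination rate: rate in = CL × Css.
R₀ = 0.6120 × 16.5 = 10.10 mg/h

10.1 mg/h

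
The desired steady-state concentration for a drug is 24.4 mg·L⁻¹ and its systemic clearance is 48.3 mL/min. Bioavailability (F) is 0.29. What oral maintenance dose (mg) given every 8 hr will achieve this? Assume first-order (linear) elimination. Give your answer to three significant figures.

Convert clearance: 48.3 mL/min × 60 min/h ÷ 1000 mL/L = 2.898 L/h
D = CL × Css × τ / F = 2.898 × 24.4 × 8 / 0.29 = 1951 mg

1950 mg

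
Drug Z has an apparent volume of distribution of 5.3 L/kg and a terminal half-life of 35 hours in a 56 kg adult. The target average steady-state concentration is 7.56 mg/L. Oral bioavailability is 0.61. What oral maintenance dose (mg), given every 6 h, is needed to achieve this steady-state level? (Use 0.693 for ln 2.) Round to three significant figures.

437 mg

Vd(total) = 56 kg × 5.3 L/kg = 296.8 L
CL = ln 2 · Vd / t½ = 0.693 × 296.8 / 35 = 5.877 L/h
D = CL × Css × τ / F = 5.877 × 7.56 × 6 / 0.61 = 437.0 mg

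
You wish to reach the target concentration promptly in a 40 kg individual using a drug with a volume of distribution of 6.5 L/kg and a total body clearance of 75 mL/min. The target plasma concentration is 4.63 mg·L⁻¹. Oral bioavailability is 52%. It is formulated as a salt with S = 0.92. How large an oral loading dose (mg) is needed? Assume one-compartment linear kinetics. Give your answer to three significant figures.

2520 mg

Total Vd = 6.5 × 40 = 260.0 L
LD is governed by Vd — clearance does not enter the loading-dose calculation.
LD = Vd × C / F / S = 260.0 × 4.630 / 0.52 / 0.92 = 2516 mg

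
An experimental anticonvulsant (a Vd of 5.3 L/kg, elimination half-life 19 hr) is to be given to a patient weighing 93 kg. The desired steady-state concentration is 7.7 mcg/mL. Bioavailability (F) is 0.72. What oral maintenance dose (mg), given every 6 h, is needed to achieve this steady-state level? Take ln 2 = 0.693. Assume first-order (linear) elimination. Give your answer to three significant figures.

1150 mg

Vd(total) = 93 kg × 5.3 L/kg = 492.9 L
CL = ln 2 · Vd / t½ = 0.693 × 492.9 / 19 = 17.98 L/h
D = CL × Css × τ / F = 17.98 × 7.7 × 6 / 0.72 = 1154 mg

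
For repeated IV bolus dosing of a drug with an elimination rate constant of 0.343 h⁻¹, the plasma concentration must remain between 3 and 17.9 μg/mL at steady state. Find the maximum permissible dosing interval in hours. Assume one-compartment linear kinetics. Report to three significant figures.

Between IV bolus doses, concentration decays as C = C₀·e^(−kτ), so C_peak/C_trough = e^(kτ).
τ_max = ln(C_peak/C_trough) / k = ln(17.9/3) / 0.3430 = 1.786 / 0.3430 = 5.207 h

5.21 h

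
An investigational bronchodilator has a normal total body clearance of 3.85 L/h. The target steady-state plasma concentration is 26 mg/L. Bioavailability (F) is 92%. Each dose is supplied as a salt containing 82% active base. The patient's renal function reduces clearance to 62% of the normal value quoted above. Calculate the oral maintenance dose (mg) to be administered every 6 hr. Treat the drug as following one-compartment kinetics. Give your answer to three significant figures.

494 mg

Patient clearance = 0.62 × 3.850 = 2.387 L/h
D = CL × Css × τ / F / S = 2.387 × 26 × 6 / 0.92 / 0.82 = 493.6 mg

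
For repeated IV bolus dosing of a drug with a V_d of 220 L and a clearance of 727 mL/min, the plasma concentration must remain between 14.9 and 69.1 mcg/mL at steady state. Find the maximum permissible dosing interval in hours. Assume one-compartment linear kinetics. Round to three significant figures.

7.74 h

Convert clearance: 727 mL/min × 60 min/h ÷ 1000 mL/L = 43.62 L/h
k = CL / Vd = 43.62 / 220.0 = 0.1983 h⁻¹
Between IV bolus doses, concentration decays as C = C₀·e^(−kτ), so C_peak/C_trough = e^(kτ).
τ_max = ln(C_peak/C_trough) / k = ln(69.1/14.9) / 0.1983 = 1.534 / 0.1983 = 7.736 h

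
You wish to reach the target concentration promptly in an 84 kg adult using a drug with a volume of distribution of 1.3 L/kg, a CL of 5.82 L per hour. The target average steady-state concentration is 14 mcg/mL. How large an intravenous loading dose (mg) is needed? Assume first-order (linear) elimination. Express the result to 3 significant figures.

Total Vd = 1.3 × 84 = 109.2 L
The loading dose fills Vd to the target concentration; clearance is irrelevant here.
LD = Vd × C = 109.2 × 14.00 = 1529 mg

1530 mg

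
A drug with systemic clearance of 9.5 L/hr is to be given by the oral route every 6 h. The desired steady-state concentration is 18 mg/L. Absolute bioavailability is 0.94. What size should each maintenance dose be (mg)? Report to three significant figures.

1090 mg

At steady state, dose per interval replaces the amount cleared in that interval: F·D/τ = CL·Css.
D = CL × Css × τ / F = 9.500 × 18 × 6 / 0.94 = 1091 mg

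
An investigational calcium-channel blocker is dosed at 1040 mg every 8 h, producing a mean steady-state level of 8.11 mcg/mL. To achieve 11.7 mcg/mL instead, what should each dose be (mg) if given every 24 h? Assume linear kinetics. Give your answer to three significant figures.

With linear kinetics, Css is proportional to dose rate (D/τ) at fixed clearance.
D₂ = D₁ × (Css,target / Css,current) × (τ₂/τ₁) = 1040 × (11.7/8.11) × (24/8) = 4501 mg

4500 mg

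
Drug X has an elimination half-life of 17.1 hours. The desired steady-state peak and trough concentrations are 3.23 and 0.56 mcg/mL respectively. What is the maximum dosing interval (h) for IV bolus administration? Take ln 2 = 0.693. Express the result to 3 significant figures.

43.2 h

k = 0.693 / t½ = 0.693 / 17.1 = 0.04053 h⁻¹
Between IV bolus doses, concentration decays as C = C₀·e^(−kτ), so C_peak/C_trough = e^(kτ).
τ_max = ln(C_peak/C_trough) / k = ln(3.23/0.56) / 0.04053 = 1.752 / 0.04053 = 43.23 h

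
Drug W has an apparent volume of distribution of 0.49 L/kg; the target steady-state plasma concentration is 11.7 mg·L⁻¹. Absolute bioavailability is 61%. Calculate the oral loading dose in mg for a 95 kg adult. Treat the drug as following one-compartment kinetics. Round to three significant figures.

Vd = 0.49 L/kg × 95 kg = 46.55 L
LD = Vd × C / F = 46.55 × 11.70 / 0.61 = 892.8 mg

893 mg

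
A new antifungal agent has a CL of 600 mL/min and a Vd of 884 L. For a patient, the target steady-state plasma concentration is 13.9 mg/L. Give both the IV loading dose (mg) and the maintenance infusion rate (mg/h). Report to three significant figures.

(a) 12300 mg; (b) 500 mg/h

Loading: fill Vd to C_target → 884.0 L × 13.9 mg/L = 12290 mg
CL = 600 mL/min × 60/1000 = 36.00 L/h
Maintenance infusion rate = CL × Css = 36.00 × 13.9 = 500.4 mg/h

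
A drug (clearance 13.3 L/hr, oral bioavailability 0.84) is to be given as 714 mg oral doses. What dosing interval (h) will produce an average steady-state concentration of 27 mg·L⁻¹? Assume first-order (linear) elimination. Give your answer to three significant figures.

1.67 h

F·D/τ = CL·Css → τ = F·D / (CL·Css).
τ = 0.84 × 714 / (13.3 × 27) = 1.670 h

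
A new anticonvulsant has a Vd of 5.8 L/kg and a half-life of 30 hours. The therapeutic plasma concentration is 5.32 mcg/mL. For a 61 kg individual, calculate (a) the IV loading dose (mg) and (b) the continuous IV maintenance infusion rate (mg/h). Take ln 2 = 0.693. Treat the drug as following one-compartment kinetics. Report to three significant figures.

(a) 1880 mg; (b) 43.5 mg/h

Total Vd = 5.8 × 61 = 353.8 L
LD = Vd × C = 353.8 × 5.32 = 1882 mg
CL = 0.693 × Vd / t½ = 0.693 × 353.8 / 30 = 8.173 L/h
Infusion rate = CL × Css = 8.173 × 5.32 = 43.48 mg/h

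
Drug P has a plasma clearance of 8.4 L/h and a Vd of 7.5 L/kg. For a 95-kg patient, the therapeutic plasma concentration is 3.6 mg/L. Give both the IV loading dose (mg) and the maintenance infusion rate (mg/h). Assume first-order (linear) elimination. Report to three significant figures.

Vd = 7.5 L/kg × 95 kg = 712.5 L
LD = Vd · C_target = 712.5 × 3.6 = 2565 mg
Maintenance: replace elimination → rate = CL × Css = 8.400 × 3.6 = 30.24 mg/h

(a) 2570 mg; (b) 30.2 mg/h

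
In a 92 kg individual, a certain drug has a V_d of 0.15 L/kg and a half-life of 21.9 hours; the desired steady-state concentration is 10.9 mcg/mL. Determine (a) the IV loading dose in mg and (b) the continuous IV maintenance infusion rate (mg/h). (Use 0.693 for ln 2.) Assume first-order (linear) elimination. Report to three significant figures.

Vd(total) = 92 kg × 0.15 L/kg = 13.80 L
LD = Vd × C = 13.80 × 10.9 = 150.4 mg
CL = 0.693 × Vd / t½ = 0.693 × 13.80 / 21.9 = 0.4367 L/h
Infusion rate = CL × Css = 0.4367 × 10.9 = 4.760 mg/h

(a) 150 mg; (b) 4.76 mg/h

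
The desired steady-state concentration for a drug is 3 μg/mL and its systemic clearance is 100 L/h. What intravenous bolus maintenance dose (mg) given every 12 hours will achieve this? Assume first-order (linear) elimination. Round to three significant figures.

At steady state, dose per interval replaces the amount cleared in that interval: D/τ = CL·Css.
D = CL × Css × τ = 100.0 × 3 × 12 = 3600 mg

3600 mg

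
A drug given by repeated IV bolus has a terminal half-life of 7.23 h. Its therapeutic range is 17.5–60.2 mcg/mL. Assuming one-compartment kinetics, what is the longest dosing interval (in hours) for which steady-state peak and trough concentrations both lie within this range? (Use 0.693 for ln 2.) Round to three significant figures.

k = 0.693 / t½ = 0.693 / 7.23 = 0.09585 h⁻¹
Between IV bolus doses, concentration decays as C = C₀·e^(−kτ), so C_peak/C_trough = e^(kτ).
τ_max = ln(C_peak/C_trough) / k = ln(60.2/17.5) / 0.09585 = 1.235 / 0.09585 = 12.88 h

12.9 h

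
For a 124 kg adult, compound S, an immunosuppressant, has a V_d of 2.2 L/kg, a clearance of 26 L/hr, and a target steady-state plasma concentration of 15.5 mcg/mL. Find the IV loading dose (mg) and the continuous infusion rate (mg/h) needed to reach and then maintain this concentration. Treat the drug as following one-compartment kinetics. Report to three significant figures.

Vd = 2.2 L/kg × 124 kg = 272.8 L
Loading: fill Vd to C_target → 272.8 L × 15.5 mg/L = 4228 mg
Infusion rate = 26.00 L/h × 15.5 mg/L = 403.0 mg/h

(a) 4230 mg; (b) 403 mg/h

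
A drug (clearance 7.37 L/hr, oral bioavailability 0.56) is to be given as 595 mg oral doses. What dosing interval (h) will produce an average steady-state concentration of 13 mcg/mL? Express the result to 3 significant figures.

3.48 h

F·D/τ = CL·Css → τ = F·D / (CL·Css).
τ = 0.56 × 595 / (7.37 × 13) = 3.478 h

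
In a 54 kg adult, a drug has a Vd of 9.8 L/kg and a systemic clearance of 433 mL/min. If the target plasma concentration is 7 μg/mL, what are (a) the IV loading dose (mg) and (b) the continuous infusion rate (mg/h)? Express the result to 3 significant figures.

Total Vd = 9.8 × 54 = 529.2 L
Loading: fill Vd to C_target → 529.2 L × 7 mg/L = 3704 mg
CL = 433 mL/min = 433 × 0.06 = 25.98 L/h
Maintenance infusion rate = CL × Css = 25.98 × 7 = 181.9 mg/h

(a) 3700 mg; (b) 182 mg/h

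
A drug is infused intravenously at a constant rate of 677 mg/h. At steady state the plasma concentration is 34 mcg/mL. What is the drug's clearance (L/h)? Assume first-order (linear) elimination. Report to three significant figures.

19.9 L/h

At steady state, infusion rate = CL × Css, so CL = rate / Css.
CL = 677 / 34 = 19.91 L/h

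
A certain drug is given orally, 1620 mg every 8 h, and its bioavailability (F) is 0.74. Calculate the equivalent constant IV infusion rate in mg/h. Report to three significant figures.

Equivalent systemic input: infusion rate = F·D/τ.
Rate = 0.74 × 1620 / 8 = 149.9 mg/h

150 mg/h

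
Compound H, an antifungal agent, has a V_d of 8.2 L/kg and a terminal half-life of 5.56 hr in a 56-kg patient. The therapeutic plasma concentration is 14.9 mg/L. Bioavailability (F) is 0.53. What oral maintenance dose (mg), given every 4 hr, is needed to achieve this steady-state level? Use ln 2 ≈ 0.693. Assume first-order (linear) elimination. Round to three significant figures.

Vd = 8.2 L/kg × 56 kg = 459.2 L
CL = 0.693 × Vd / t½ = 0.693 × 459.2 / 5.56 = 57.23 L/h
D = CL × Css × τ / F = 57.23 × 14.9 × 4 / 0.53 = 6436 mg

6440 mg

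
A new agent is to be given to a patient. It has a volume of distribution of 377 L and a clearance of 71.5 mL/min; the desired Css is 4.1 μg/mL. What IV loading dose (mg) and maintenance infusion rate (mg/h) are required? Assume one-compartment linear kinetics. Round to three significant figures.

Loading dose = Vd × C = 377.0 × 4.1 = 1546 mg
CL = 71.5 mL/min = 71.5 × 0.06 = 4.290 L/h
Infusion rate = 4.290 L/h × 4.1 mg/L = 17.59 mg/h

(a) 1550 mg; (b) 17.6 mg/h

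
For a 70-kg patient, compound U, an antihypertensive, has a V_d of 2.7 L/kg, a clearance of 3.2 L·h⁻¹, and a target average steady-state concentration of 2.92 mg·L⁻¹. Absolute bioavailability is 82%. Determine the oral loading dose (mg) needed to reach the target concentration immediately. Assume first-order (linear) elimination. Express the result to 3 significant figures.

Total Vd = 2.7 × 70 = 189.0 L
LD is governed by Vd — clearance does not enter the loading-dose calculation.
LD = Vd × C / F = 189.0 × 2.920 / 0.82 = 673.0 mg

673 mg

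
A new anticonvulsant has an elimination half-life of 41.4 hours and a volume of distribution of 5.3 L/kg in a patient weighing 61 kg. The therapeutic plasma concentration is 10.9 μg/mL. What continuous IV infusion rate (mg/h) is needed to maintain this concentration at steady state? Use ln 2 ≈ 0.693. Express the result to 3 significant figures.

59.0 mg/h

Vd = 5.3 L/kg × 61 kg = 323.3 L
k = 0.693/41.4 = 0.01674 h⁻¹, so CL = k·Vd = 0.01674 × 323.3 = 5.412 L/h
Infusion rate = CL × Css = 5.412 × 10.9 = 58.99 mg/h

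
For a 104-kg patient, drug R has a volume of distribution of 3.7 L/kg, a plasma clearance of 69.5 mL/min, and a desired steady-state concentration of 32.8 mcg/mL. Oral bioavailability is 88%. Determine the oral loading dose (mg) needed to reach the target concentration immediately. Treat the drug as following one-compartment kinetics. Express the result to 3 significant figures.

Vd(total) = 104 kg × 3.7 L/kg = 384.8 L
LD is governed by Vd — clearance does not enter the loading-dose calculation.
LD = Vd × C / F = 384.8 × 32.80 / 0.88 = 14340 mg

14300 mg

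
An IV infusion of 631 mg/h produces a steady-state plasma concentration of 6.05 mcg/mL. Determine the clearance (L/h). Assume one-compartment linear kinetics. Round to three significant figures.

104 L/h

At steady state, infusion rate = CL × Css, so CL = rate / Css.
CL = 631 / 6.05 = 104.3 L/h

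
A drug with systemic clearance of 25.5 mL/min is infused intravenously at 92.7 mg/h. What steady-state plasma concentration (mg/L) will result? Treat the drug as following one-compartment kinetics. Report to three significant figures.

60.6 mg/L

Convert clearance: 25.5 mL/min × 60 min/h ÷ 1000 mL/L = 1.530 L/h
Css = rate / CL = 92.7 / 1.530 = 60.59 mg/L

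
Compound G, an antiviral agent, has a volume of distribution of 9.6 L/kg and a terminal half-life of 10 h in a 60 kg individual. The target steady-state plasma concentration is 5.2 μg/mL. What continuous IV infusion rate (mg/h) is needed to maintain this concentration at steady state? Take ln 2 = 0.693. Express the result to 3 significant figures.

Vd = 9.6 L/kg × 60 kg = 576.0 L
CL = ln 2 · Vd / t½ = 0.693 × 576.0 / 10 = 39.92 L/h
Infusion rate = CL × Css = 39.92 × 5.2 = 207.6 mg/h

208 mg/h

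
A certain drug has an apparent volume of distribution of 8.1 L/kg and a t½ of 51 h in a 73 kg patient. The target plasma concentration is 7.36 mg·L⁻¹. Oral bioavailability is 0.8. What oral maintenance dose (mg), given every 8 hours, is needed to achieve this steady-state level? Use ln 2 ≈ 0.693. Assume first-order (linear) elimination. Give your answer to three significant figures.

Total Vd = 8.1 × 73 = 591.3 L
k = 0.693/51 = 0.01359 h⁻¹, so CL = k·Vd = 0.01359 × 591.3 = 8.036 L/h
D = CL × Css × τ / F = 8.036 × 7.36 × 8 / 0.8 = 591.4 mg

591 mg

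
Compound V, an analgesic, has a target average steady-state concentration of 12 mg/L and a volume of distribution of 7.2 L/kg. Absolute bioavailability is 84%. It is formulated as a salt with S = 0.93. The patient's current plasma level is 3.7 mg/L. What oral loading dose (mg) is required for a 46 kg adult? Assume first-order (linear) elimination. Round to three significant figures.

3520 mg

Vd = 7.2 L/kg × 46 kg = 331.2 L
The loading dose fills Vd to the target concentration.
Concentration deficit ΔC = 12 − 3.7 = 8.300 mg/L
LD = Vd × ΔC / F / S = 331.2 × 8.300 / 0.84 / 0.93 = 3519 mg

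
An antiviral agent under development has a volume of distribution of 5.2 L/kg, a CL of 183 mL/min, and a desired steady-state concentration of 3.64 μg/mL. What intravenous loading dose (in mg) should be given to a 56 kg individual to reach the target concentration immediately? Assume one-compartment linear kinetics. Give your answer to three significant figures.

Vd(total) = 56 kg × 5.2 L/kg = 291.2 L
LD = Vd × C = 291.2 × 3.640 = 1060 mg

1060 mg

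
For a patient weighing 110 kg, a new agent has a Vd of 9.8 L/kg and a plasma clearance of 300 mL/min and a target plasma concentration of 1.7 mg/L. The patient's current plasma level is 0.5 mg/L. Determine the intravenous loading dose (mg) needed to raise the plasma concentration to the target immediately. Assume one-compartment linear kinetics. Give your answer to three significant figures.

Vd(total) = 110 kg × 9.8 L/kg = 1078 L
Concentration deficit ΔC = 1.7 − 0.5 = 1.200 mg/L
LD = Vd × ΔC = 1078 × 1.200 = 1294 mg

1290 mg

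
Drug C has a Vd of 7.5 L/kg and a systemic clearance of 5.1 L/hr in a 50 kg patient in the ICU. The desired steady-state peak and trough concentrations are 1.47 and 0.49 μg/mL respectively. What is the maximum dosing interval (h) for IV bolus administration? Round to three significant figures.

80.8 h

Vd = 7.5 L/kg × 50 kg = 375.0 L
k = CL / Vd = 5.100 / 375.0 = 0.01360 h⁻¹
Between IV bolus doses, concentration decays as C = C₀·e^(−kτ), so C_peak/C_trough = e^(kτ).
τ_max = ln(C_peak/C_trough) / k = ln(1.47/0.49) / 0.01360 = 1.099 / 0.01360 = 80.81 h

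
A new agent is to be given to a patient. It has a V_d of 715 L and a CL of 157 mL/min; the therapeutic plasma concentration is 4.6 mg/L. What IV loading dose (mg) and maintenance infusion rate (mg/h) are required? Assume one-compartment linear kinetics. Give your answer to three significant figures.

Loading dose = Vd × C = 715.0 × 4.6 = 3289 mg
Convert clearance: 157 mL/min × 60 min/h ÷ 1000 mL/L = 9.420 L/h
Infusion rate = 9.420 L/h × 4.6 mg/L = 43.33 mg/h

(a) 3290 mg; (b) 43.3 mg/h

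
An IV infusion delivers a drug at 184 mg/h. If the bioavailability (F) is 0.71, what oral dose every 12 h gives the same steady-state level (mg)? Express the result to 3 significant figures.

3110 mg

To maintain the same Css, the systemic dosing rate must be unchanged: F·D/τ = infusion rate.
D = rate × τ / F = 184 × 12 / 0.71 = 3110 mg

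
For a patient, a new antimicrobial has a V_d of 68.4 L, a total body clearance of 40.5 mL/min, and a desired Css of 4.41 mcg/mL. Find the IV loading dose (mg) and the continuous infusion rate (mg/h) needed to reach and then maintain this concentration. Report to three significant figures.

Loading dose = Vd × C = 68.40 × 4.41 = 301.6 mg
CL = 40.5 mL/min = 40.5 × 0.06 = 2.430 L/h
Infusion rate = 2.430 L/h × 4.41 mg/L = 10.72 mg/h

(a) 302 mg; (b) 10.7 mg/h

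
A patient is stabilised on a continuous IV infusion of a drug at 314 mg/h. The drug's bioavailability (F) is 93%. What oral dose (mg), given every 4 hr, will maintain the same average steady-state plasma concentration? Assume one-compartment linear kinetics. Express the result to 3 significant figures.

To maintain the same Css, the systemic dosing rate must be unchanged: F·D/τ = infusion rate.
D = rate × τ / F = 314 × 4 / 0.93 = 1351 mg

1350 mg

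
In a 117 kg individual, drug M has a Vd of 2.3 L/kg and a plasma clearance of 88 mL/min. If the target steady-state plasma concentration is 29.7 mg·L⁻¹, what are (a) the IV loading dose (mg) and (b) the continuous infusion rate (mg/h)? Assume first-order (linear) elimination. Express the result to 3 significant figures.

Vd = 2.3 L/kg × 117 kg = 269.1 L
LD = Vd · C_target = 269.1 × 29.7 = 7992 mg
Convert clearance: 88 mL/min × 60 min/h ÷ 1000 mL/L = 5.280 L/h
Maintenance: replace elimination → rate = CL × Css = 5.280 × 29.7 = 156.8 mg/h

(a) 7990 mg; (b) 157 mg/h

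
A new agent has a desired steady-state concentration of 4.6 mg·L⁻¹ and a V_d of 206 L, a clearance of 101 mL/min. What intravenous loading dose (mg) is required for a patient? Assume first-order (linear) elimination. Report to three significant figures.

948 mg

LD = Vd × C = 206.0 × 4.600 = 947.6 mg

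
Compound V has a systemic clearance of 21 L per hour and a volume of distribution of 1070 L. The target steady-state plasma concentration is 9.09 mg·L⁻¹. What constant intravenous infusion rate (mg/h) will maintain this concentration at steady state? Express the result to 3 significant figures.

R₀ = 21.00 × 9.09 = 190.9 mg/h

191 mg/h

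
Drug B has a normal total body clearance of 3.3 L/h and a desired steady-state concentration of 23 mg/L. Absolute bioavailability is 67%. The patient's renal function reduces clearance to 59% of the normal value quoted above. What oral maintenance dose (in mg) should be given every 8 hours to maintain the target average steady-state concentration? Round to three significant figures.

535 mg

Patient clearance = 0.59 × 3.300 = 1.947 L/h
D = CL × Css × τ / F = 1.947 × 23 × 8 / 0.67 = 534.7 mg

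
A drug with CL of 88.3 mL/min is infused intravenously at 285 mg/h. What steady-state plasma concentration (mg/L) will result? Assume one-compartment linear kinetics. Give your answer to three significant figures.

53.8 mg/L

Convert clearance: 88.3 mL/min × 60 min/h ÷ 1000 mL/L = 5.298 L/h
Css = rate / CL = 285 / 5.298 = 53.79 mg/L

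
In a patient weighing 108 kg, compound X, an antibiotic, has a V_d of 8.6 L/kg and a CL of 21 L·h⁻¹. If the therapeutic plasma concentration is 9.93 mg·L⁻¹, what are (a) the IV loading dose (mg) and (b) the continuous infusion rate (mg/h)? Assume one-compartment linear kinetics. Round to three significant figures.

(a) 9220 mg; (b) 209 mg/h

Vd(total) = 108 kg × 8.6 L/kg = 928.8 L
Loading dose = Vd × C = 928.8 × 9.93 = 9223 mg
Maintenance infusion rate = CL × Css = 21.00 × 9.93 = 208.5 mg/h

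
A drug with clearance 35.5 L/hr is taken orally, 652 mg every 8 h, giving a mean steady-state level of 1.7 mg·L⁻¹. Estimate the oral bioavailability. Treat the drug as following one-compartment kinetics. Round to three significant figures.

0.740

F·D/τ = CL·Css at steady state → F = CL·Css·τ / D.
F = 35.5 × 1.7 × 8 / 652 = 0.740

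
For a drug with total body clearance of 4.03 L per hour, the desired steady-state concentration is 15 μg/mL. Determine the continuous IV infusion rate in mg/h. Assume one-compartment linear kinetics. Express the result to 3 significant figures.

Infusion rate = CL · Css = 4.030 L/h × 15 mg/L = 60.45 mg/h

60.5 mg/h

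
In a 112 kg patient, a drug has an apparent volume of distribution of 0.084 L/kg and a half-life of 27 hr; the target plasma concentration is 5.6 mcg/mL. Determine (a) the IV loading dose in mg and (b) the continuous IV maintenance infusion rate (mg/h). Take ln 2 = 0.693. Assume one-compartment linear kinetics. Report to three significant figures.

Vd(total) = 112 kg × 0.084 L/kg = 9.408 L
LD = Vd × C = 9.408 × 5.6 = 52.68 mg
CL = 0.693 × Vd / t½ = 0.693 × 9.408 / 27 = 0.2415 L/h
Infusion rate = CL × Css = 0.2415 × 5.6 = 1.352 mg/h

(a) 52.7 mg; (b) 1.35 mg/h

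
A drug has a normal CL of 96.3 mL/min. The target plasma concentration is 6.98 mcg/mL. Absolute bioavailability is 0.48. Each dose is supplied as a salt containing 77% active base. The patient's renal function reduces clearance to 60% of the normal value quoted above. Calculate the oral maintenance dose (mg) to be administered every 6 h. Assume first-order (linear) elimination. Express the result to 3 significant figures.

393 mg

CL = 96.3 mL/min × 60/1000 = 5.778 L/h
Patient clearance = 0.6 × 5.778 = 3.467 L/h
D = CL × Css × τ / F / S = 3.467 × 6.98 × 6 / 0.48 / 0.77 = 392.9 mg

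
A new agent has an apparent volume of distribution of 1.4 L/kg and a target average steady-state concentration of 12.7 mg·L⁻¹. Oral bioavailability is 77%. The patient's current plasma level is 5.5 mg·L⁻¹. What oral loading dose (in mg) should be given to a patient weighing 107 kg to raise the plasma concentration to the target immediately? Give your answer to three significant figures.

Total Vd = 1.4 × 107 = 149.8 L
Concentration deficit ΔC = 12.7 − 5.5 = 7.200 mg/L
LD = Vd × ΔC / F = 149.8 × 7.200 / 0.77 = 1401 mg

1400 mg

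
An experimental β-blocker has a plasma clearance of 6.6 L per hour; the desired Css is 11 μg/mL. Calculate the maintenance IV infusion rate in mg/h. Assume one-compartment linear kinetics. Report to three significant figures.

72.6 mg/h

Rate = CL × Css = 6.600 × 11 = 72.60 mg/h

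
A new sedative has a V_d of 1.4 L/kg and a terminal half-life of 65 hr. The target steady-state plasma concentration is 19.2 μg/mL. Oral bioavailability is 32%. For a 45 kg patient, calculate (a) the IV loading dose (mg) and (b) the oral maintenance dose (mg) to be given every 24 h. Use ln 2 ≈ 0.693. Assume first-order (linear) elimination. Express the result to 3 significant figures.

Total Vd = 1.4 × 45 = 63.00 L
LD = Vd × C = 63.00 × 19.2 = 1210 mg
CL = 0.693 × Vd / t½ = 0.693 × 63.00 / 65 = 0.6717 L/h
D = CL × Css × τ / F = 0.6717 × 19.2 × 24 / 0.32 = 967.2 mg

(a) 1210 mg; (b) 967 mg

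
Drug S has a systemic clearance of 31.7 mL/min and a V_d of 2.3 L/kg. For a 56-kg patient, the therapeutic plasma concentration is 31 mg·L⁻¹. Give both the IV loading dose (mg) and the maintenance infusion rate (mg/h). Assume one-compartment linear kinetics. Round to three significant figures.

(a) 3990 mg; (b) 59.0 mg/h

Vd(total) = 56 kg × 2.3 L/kg = 128.8 L
Loading: fill Vd to C_target → 128.8 L × 31 mg/L = 3993 mg
CL = 31.7 mL/min = 31.7 × 0.06 = 1.902 L/h
Infusion rate = 1.902 L/h × 31 mg/L = 58.96 mg/h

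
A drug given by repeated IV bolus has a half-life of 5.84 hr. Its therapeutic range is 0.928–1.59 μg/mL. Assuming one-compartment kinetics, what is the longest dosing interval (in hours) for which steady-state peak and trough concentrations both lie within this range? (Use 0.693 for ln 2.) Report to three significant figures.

k = 0.693 / t½ = 0.693 / 5.84 = 0.1187 h⁻¹
Between IV bolus doses, concentration decays as C = C₀·e^(−kτ), so C_peak/C_trough = e^(kτ).
τ_max = ln(C_peak/C_trough) / k = ln(1.59/0.928) / 0.1187 = 0.5385 / 0.1187 = 4.537 h

4.54 h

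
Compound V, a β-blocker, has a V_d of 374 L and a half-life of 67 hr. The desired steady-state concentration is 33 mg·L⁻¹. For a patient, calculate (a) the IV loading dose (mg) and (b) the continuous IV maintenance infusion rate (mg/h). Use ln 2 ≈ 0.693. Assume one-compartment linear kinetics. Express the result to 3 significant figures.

LD = Vd × C = 374.0 × 33 = 12340 mg
CL = 0.693 × Vd / t½ = 0.693 × 374.0 / 67 = 3.868 L/h
Infusion rate = CL × Css = 3.868 × 33 = 127.6 mg/h

(a) 12300 mg; (b) 128 mg/h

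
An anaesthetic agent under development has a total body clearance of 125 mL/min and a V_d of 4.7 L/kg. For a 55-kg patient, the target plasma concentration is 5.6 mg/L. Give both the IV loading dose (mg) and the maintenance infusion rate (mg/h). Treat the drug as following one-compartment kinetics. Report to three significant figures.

(a) 1450 mg; (b) 42.0 mg/h

Total Vd = 4.7 × 55 = 258.5 L
LD = Vd · C_target = 258.5 × 5.6 = 1448 mg
CL = 125 mL/min = 125 × 0.06 = 7.500 L/h
Infusion rate = 7.500 L/h × 5.6 mg/L = 42.00 mg/h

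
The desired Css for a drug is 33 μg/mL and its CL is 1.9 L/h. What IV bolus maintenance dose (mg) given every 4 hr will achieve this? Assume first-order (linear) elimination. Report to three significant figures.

251 mg

At steady state, dose per interval replaces the amount cleared in that interval: D/τ = CL·Css.
D = CL × Css × τ = 1.900 × 33 × 4 = 250.8 mg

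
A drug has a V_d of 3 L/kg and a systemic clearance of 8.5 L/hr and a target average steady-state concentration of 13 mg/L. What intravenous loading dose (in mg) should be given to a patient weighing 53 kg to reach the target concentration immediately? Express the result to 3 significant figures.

Vd = 3 L/kg × 53 kg = 159.0 L
LD = Vd × C = 159.0 × 13.00 = 2067 mg

2070 mg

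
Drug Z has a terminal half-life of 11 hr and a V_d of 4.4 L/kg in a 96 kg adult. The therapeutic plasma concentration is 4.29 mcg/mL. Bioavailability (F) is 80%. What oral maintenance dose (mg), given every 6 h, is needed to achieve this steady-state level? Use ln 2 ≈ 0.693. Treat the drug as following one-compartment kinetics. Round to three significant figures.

856 mg

Total Vd = 4.4 × 96 = 422.4 L
k = 0.693/11 = 0.06300 h⁻¹, so CL = k·Vd = 0.06300 × 422.4 = 26.61 L/h
D = CL × Css × τ / F = 26.61 × 4.29 × 6 / 0.8 = 856.2 mg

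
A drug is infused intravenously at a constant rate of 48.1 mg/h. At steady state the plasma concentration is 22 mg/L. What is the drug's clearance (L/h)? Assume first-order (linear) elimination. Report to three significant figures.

2.19 L/h

At steady state, infusion rate = CL × Css, so CL = rate / Css.
CL = 48.1 / 22 = 2.186 L/h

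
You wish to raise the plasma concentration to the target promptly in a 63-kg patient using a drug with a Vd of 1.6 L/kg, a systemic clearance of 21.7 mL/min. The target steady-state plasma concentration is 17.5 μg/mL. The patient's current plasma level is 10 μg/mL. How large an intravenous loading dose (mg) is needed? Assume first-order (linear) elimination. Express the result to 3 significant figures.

756 mg

Vd(total) = 63 kg × 1.6 L/kg = 100.8 L
Concentration deficit ΔC = 17.5 − 10 = 7.500 mg/L
LD = Vd × ΔC = 100.8 × 7.500 = 756.0 mg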